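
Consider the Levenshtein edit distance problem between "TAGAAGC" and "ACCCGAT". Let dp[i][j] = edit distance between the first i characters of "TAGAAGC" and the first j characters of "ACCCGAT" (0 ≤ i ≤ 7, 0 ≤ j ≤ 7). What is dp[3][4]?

4

   ''  A  C  C  C  G  A  T
''  0  1  2  3  4  5  6  7
 T  1  1  2  3  4  5  6  6
 A  2  1  2  3  4  5  5  6
 G  3  2  2  3  4  4  5  6
 A  4  3  3  3  4  5  4  5
 A  5  4  4  4  4  5  5  5
 G  6  5  5  5  5  4  5  6
 C  7  6  5  5  5  5  5  6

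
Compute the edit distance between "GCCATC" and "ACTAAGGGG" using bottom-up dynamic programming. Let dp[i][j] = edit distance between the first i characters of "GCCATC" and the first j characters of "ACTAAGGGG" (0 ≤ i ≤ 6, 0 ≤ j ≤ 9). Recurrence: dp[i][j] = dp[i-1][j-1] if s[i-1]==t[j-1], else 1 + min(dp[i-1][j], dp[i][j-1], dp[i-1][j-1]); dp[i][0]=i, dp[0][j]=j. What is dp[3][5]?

   ''  A  C  T  A  A  G  G  G  G
''  0  1  2  3  4  5  6  7  8  9
 G  1  1  2  3  4  5  5  6  7  8
 C  2  2  1  2  3  4  5  6  7  8
 C  3  3  2  2  3  4  5  6  7  8
 A  4  3  3  3  2  3  4  5  6  7
 T  5  4  4  3  3  3  4  5  6  7
 C  6  5  4  4  4  4  4  5  6  7

4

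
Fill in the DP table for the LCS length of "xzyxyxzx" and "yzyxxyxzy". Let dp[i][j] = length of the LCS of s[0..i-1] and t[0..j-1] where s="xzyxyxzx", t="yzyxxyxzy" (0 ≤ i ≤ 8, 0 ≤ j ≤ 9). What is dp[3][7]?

   ''  y  z  y  x  x  y  x  z  y
''  0  0  0  0  0  0  0  0  0  0
 x  0  0  0  0  1  1  1  1  1  1
 z  0  0  1  1  1  1  1  1  2  2
 y  0  1  1  2  2  2  2  2  2  3
 x  0  1  1  2  3  3  3  3  3  3
 y  0  1  1  2  3  3  4  4  4  4
 x  0  1  1  2  3  4  4  5  5  5
 z  0  1  2  2  3  4  4  5  6  6
 x  0  1  2  2  3  4  4  5  6  6

2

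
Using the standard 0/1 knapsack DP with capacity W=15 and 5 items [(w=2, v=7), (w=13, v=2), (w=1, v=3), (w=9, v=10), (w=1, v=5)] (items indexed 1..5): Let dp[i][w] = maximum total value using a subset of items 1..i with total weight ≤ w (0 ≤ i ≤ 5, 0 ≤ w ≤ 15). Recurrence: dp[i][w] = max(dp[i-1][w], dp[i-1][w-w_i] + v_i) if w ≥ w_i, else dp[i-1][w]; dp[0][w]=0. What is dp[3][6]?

i\w   0   1   2   3   4   5   6   7   8   9  10  11  12  13  14  15
  0   0   0   0   0   0   0   0   0   0   0   0   0   0   0   0   0
  1   0   0   7   7   7   7   7   7   7   7   7   7   7   7   7   7
  2   0   0   7   7   7   7   7   7   7   7   7   7   7   7   7   9
  3   0   3   7  10  10  10  10  10  10  10  10  10  10  10  10  10
  4   0   3   7  10  10  10  10  10  10  10  13  17  20  20  20  20
  5   0   5   8  12  15  15  15  15  15  15  15  18  22  25  25  25

10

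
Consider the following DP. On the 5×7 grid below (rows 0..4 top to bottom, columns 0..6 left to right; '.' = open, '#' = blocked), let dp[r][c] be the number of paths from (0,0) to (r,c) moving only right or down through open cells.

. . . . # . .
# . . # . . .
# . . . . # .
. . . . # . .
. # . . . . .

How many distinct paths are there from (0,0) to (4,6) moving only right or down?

11

r\c   0   1   2   3   4   5   6
  0   1   1   1   1   0   0   0
  1   0   1   2   0   0   0   0
  2   0   1   3   3   3   0   0
  3   0   1   4   7   0   0   0
  4   0   0   4  11  11  11  11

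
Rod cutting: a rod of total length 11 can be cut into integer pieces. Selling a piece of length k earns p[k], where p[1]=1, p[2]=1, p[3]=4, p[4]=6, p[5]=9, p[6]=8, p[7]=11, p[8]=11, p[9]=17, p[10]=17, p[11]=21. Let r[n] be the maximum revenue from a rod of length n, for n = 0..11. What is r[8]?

   n    0    1    2    3    4    5    6    7    8    9   10   11
r[n]    0    1    2    4    6    9   10   11   13   17   18   21

13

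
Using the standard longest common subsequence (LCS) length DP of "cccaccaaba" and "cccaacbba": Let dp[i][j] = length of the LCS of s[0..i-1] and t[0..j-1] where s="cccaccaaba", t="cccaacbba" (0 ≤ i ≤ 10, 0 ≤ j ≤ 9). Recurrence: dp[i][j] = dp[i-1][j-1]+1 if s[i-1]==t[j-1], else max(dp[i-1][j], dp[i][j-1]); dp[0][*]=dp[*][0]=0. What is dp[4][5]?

   ''  c  c  c  a  a  c  b  b  a
''  0  0  0  0  0  0  0  0  0  0
 c  0  1  1  1  1  1  1  1  1  1
 c  0  1  2  2  2  2  2  2  2  2
 c  0  1  2  3  3  3  3  3  3  3
 a  0  1  2  3  4  4  4  4  4  4
 c  0  1  2  3  4  4  5  5  5  5
 c  0  1  2  3  4  4  5  5  5  5
 a  0  1  2  3  4  5  5  5  5  6
 a  0  1  2  3  4  5  5  5  5  6
 b  0  1  2  3  4  5  5  6  6  6
 a  0  1  2  3  4  5  5  6  6  7

4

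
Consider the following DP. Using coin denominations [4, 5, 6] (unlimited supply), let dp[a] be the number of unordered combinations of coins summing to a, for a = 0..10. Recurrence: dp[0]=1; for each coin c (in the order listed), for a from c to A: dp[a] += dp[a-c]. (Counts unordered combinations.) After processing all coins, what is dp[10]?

after  coin     0     1     2     3     4     5     6     7     8     9    10
          4     1     0     0     0     1     0     0     0     1     0     0
          5     1     0     0     0     1     1     0     0     1     1     1
          6     1     0     0     0     1     1     1     0     1     1     2

2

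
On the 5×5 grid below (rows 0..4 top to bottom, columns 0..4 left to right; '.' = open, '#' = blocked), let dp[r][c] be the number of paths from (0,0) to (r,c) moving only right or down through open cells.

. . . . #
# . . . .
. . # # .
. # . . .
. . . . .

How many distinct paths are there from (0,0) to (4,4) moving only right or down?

r\c   0   1   2   3   4
  0   1   1   1   1   0
  1   0   1   2   3   3
  2   0   1   0   0   3
  3   0   0   0   0   3
  4   0   0   0   0   3

3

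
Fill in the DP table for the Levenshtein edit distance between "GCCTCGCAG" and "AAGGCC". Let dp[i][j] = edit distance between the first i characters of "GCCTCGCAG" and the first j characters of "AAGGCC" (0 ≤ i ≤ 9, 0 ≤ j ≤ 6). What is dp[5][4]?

   ''  A  A  G  G  C  C
''  0  1  2  3  4  5  6
 G  1  1  2  2  3  4  5
 C  2  2  2  3  3  3  4
 C  3  3  3  3  4  3  3
 T  4  4  4  4  4  4  4
 C  5  5  5  5  5  4  4
 G  6  6  6  5  5  5  5
 C  7  7  7  6  6  5  5
 A  8  7  7  7  7  6  6
 G  9  8  8  7  7  7  7

5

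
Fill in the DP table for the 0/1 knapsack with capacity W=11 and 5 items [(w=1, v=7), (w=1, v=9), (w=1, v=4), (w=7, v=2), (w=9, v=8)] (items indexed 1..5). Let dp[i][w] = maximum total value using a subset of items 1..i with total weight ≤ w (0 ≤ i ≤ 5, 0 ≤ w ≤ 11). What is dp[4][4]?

i\w   0   1   2   3   4   5   6   7   8   9  10  11
  0   0   0   0   0   0   0   0   0   0   0   0   0
  1   0   7   7   7   7   7   7   7   7   7   7   7
  2   0   9  16  16  16  16  16  16  16  16  16  16
  3   0   9  16  20  20  20  20  20  20  20  20  20
  4   0   9  16  20  20  20  20  20  20  20  22  22
  5   0   9  16  20  20  20  20  20  20  20  22  24

20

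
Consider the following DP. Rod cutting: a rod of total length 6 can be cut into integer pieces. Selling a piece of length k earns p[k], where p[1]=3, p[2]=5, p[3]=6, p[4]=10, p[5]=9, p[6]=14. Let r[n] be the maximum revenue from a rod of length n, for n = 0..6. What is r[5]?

   n    0    1    2    3    4    5    6
r[n]    0    3    6    9   12   15   18

15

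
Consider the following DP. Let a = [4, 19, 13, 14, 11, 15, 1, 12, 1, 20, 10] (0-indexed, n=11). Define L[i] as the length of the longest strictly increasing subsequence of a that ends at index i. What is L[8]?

   i    0    1    2    3    4    5    6    7    8    9   10
a[i]    4   19   13   14   11   15    1   12    1   20   10
L[i]    1    2    2    3    2    4    1    3    1    5    2

1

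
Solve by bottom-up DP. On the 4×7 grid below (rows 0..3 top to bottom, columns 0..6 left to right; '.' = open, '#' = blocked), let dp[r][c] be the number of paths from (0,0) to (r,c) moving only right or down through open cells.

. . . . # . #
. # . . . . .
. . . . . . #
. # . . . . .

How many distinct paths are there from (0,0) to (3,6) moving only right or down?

20

r\c   0   1   2   3   4   5   6
  0   1   1   1   1   0   0   0
  1   1   0   1   2   2   2   2
  2   1   1   2   4   6   8   0
  3   1   0   2   6  12  20  20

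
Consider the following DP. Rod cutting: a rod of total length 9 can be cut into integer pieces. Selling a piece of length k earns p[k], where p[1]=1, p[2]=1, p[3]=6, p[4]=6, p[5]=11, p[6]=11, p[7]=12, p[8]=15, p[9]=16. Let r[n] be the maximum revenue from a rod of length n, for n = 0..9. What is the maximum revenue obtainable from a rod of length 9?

18

   n    0    1    2    3    4    5    6    7    8    9
r[n]    0    1    2    6    7   11   12   13   17   18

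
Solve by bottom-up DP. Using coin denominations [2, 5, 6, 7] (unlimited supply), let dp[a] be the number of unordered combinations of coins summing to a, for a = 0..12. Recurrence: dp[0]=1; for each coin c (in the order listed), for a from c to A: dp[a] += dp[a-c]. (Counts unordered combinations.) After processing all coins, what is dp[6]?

2

after  coin     0     1     2     3     4     5     6     7     8     9    10    11    12
          2     1     0     1     0     1     0     1     0     1     0     1     0     1
          5     1     0     1     0     1     1     1     1     1     1     2     1     2
          6     1     0     1     0     1     1     2     1     2     1     3     2     4
          7     1     0     1     0     1     1     2     2     2     2     3     3     5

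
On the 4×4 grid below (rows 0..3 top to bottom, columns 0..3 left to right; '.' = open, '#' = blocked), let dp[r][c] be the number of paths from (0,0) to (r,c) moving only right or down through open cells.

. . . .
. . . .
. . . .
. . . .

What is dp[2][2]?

r\c   0   1   2   3
  0   1   1   1   1
  1   1   2   3   4
  2   1   3   6  10
  3   1   4  10  20

6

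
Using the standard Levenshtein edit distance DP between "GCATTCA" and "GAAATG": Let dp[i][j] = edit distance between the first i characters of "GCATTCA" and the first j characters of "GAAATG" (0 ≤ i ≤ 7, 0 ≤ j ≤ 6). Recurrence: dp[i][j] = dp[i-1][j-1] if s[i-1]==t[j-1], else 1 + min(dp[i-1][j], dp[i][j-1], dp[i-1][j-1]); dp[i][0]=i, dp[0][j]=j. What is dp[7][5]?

4

   ''  G  A  A  A  T  G
''  0  1  2  3  4  5  6
 G  1  0  1  2  3  4  5
 C  2  1  1  2  3  4  5
 A  3  2  1  1  2  3  4
 T  4  3  2  2  2  2  3
 T  5  4  3  3  3  2  3
 C  6  5  4  4  4  3  3
 A  7  6  5  4  4  4  4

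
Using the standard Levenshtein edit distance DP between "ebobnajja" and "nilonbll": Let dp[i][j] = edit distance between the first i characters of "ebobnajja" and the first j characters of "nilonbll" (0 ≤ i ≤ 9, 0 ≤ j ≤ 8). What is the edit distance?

8

   ''  n  i  l  o  n  b  l  l
''  0  1  2  3  4  5  6  7  8
 e  1  1  2  3  4  5  6  7  8
 b  2  2  2  3  4  5  5  6  7
 o  3  3  3  3  3  4  5  6  7
 b  4  4  4  4  4  4  4  5  6
 n  5  4  5  5  5  4  5  5  6
 a  6  5  5  6  6  5  5  6  6
 j  7  6  6  6  7  6  6  6  7
 j  8  7  7  7  7  7  7  7  7
 a  9  8  8  8  8  8  8  8  8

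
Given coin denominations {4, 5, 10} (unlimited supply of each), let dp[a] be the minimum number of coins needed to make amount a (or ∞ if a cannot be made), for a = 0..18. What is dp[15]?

 a  0  1  2  3  4  5  6  7  8  9 10 11 12 13 14 15 16 17 18
dp  0  -  -  -  1  1  -  -  2  2  1  -  3  3  2  2  4  4  3
(- denotes ∞ / unreachable)

2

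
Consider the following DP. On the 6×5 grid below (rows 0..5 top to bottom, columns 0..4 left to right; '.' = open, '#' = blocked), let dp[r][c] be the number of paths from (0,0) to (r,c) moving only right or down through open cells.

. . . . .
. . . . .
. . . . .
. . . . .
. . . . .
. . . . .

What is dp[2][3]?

10

r\c   0   1   2   3   4
  0   1   1   1   1   1
  1   1   2   3   4   5
  2   1   3   6  10  15
  3   1   4  10  20  35
  4   1   5  15  35  70
  5   1   6  21  56 126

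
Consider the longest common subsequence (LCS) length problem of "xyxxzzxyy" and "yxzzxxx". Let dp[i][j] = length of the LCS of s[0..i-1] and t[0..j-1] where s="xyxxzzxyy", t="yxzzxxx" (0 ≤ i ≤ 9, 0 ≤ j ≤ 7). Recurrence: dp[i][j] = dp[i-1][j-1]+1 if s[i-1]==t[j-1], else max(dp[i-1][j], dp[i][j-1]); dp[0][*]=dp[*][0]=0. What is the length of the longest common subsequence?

5

   ''  y  x  z  z  x  x  x
''  0  0  0  0  0  0  0  0
 x  0  0  1  1  1  1  1  1
 y  0  1  1  1  1  1  1  1
 x  0  1  2  2  2  2  2  2
 x  0  1  2  2  2  3  3  3
 z  0  1  2  3  3  3  3  3
 z  0  1  2  3  4  4  4  4
 x  0  1  2  3  4  5  5  5
 y  0  1  2  3  4  5  5  5
 y  0  1  2  3  4  5  5  5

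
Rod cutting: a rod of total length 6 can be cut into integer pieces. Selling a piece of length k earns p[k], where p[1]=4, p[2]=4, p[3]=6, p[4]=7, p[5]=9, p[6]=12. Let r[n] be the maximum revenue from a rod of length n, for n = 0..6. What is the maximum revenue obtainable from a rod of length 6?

   n    0    1    2    3    4    5    6
r[n]    0    4    8   12   16   20   24

24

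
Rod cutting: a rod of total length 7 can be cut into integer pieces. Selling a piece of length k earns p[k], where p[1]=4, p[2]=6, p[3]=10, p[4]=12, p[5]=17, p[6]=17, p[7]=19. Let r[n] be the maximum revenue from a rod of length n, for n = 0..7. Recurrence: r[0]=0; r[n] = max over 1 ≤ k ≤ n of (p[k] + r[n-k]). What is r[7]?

   n    0    1    2    3    4    5    6    7
r[n]    0    4    8   12   16   20   24   28

28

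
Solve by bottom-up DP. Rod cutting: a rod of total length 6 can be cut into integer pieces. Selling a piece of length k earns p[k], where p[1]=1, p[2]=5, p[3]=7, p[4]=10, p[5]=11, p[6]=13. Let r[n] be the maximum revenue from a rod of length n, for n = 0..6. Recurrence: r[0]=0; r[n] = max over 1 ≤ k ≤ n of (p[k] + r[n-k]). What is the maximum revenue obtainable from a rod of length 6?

   n    0    1    2    3    4    5    6
r[n]    0    1    5    7   10   12   15

15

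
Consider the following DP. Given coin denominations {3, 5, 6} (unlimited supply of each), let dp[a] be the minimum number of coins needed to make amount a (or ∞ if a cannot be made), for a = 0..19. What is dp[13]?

3

 a  0  1  2  3  4  5  6  7  8  9 10 11 12 13 14 15 16 17 18 19
dp  0  -  -  1  -  1  1  -  2  2  2  2  2  3  3  3  3  3  3  4
(- denotes ∞ / unreachable)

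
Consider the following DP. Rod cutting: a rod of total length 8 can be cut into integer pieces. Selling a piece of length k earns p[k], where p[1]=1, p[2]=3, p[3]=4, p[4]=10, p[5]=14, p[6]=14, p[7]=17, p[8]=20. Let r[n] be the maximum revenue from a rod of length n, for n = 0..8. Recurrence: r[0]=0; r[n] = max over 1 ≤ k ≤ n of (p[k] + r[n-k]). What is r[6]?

15

   n    0    1    2    3    4    5    6    7    8
r[n]    0    1    3    4   10   14   15   17   20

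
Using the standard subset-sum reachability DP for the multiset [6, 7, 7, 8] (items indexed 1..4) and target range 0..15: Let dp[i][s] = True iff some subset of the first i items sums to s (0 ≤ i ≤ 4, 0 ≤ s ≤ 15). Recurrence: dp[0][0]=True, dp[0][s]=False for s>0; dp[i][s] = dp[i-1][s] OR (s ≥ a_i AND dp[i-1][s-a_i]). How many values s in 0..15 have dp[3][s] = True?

i\s   0   1   2   3   4   5   6   7   8   9  10  11  12  13  14  15
  0   T   F   F   F   F   F   F   F   F   F   F   F   F   F   F   F
  1   T   F   F   F   F   F   T   F   F   F   F   F   F   F   F   F
  2   T   F   F   F   F   F   T   T   F   F   F   F   F   T   F   F
  3   T   F   F   F   F   F   T   T   F   F   F   F   F   T   T   F
  4   T   F   F   F   F   F   T   T   T   F   F   F   F   T   T   T

5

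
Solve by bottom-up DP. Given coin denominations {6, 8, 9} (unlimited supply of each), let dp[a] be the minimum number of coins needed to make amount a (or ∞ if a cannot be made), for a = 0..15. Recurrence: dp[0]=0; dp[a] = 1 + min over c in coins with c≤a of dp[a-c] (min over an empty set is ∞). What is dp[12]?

 a  0  1  2  3  4  5  6  7  8  9 10 11 12 13 14 15
dp  0  -  -  -  -  -  1  -  1  1  -  -  2  -  2  2
(- denotes ∞ / unreachable)

2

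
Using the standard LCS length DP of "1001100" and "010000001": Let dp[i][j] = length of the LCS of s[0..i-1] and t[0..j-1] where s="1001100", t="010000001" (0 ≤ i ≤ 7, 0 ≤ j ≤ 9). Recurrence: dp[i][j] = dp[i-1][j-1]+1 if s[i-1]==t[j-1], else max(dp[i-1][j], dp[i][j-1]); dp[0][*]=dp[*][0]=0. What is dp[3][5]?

   ''  0  1  0  0  0  0  0  0  1
''  0  0  0  0  0  0  0  0  0  0
 1  0  0  1  1  1  1  1  1  1  1
 0  0  1  1  2  2  2  2  2  2  2
 0  0  1  1  2  3  3  3  3  3  3
 1  0  1  2  2  3  3  3  3  3  4
 1  0  1  2  2  3  3  3  3  3  4
 0  0  1  2  3  3  4  4  4  4  4
 0  0  1  2  3  4  4  5  5  5  5

3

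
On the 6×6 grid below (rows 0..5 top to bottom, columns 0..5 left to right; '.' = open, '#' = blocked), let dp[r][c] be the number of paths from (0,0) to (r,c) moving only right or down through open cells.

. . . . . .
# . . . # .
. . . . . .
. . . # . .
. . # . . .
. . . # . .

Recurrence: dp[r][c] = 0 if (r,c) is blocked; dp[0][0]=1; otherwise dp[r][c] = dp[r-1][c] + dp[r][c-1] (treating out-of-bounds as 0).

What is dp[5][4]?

r\c   0   1   2   3   4   5
  0   1   1   1   1   1   1
  1   0   1   2   3   0   1
  2   0   1   3   6   6   7
  3   0   1   4   0   6  13
  4   0   1   0   0   6  19
  5   0   1   1   0   6  25

6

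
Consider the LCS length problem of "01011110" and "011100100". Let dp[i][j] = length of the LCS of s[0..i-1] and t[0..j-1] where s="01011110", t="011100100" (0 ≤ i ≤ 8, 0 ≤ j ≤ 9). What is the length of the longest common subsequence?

   ''  0  1  1  1  0  0  1  0  0
''  0  0  0  0  0  0  0  0  0  0
 0  0  1  1  1  1  1  1  1  1  1
 1  0  1  2  2  2  2  2  2  2  2
 0  0  1  2  2  2  3  3  3  3  3
 1  0  1  2  3  3  3  3  4  4  4
 1  0  1  2  3  4  4  4  4  4  4
 1  0  1  2  3  4  4  4  5  5  5
 1  0  1  2  3  4  4  4  5  5  5
 0  0  1  2  3  4  5  5  5  6  6

6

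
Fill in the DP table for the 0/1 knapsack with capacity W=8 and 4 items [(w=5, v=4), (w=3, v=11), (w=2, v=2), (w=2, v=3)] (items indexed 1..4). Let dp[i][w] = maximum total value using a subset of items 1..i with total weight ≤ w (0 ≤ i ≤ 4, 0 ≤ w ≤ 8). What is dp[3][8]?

i\w   0   1   2   3   4   5   6   7   8
  0   0   0   0   0   0   0   0   0   0
  1   0   0   0   0   0   4   4   4   4
  2   0   0   0  11  11  11  11  11  15
  3   0   0   2  11  11  13  13  13  15
  4   0   0   3  11  11  14  14  16  16

15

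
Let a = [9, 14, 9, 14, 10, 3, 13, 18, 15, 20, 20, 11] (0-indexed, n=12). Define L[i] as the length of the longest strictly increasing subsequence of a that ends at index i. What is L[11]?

   i    0    1    2    3    4    5    6    7    8    9   10   11
a[i]    9   14    9   14   10    3   13   18   15   20   20   11
L[i]    1    2    1    2    2    1    3    4    4    5    5    3

3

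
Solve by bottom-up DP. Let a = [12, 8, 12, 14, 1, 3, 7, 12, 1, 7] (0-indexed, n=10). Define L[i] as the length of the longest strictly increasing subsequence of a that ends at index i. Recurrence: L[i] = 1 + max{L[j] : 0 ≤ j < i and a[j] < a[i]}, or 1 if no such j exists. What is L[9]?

3

   i    0    1    2    3    4    5    6    7    8    9
a[i]   12    8   12   14    1    3    7   12    1    7
L[i]    1    1    2    3    1    2    3    4    1    3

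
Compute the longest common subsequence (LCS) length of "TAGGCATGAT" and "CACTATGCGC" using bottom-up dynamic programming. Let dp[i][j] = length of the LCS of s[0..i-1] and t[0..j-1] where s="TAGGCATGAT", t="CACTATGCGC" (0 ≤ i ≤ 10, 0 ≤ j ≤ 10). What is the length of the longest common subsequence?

   ''  C  A  C  T  A  T  G  C  G  C
''  0  0  0  0  0  0  0  0  0  0  0
 T  0  0  0  0  1  1  1  1  1  1  1
 A  0  0  1  1  1  2  2  2  2  2  2
 G  0  0  1  1  1  2  2  3  3  3  3
 G  0  0  1  1  1  2  2  3  3  4  4
 C  0  1  1  2  2  2  2  3  4  4  5
 A  0  1  2  2  2  3  3  3  4  4  5
 T  0  1  2  2  3  3  4  4  4  4  5
 G  0  1  2  2  3  3  4  5  5  5  5
 A  0  1  2  2  3  4  4  5  5  5  5
 T  0  1  2  2  3  4  5  5  5  5  5

5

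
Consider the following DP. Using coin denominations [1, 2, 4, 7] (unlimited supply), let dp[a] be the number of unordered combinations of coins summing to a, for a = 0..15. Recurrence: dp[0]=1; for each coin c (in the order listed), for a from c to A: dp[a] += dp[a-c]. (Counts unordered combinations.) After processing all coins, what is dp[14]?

27

after  coin     0     1     2     3     4     5     6     7     8     9    10    11    12    13    14    15
          1     1     1     1     1     1     1     1     1     1     1     1     1     1     1     1     1
          2     1     1     2     2     3     3     4     4     5     5     6     6     7     7     8     8
          4     1     1     2     2     4     4     6     6     9     9    12    12    16    16    20    20
          7     1     1     2     2     4     4     6     7    10    11    14    16    20    22    27    30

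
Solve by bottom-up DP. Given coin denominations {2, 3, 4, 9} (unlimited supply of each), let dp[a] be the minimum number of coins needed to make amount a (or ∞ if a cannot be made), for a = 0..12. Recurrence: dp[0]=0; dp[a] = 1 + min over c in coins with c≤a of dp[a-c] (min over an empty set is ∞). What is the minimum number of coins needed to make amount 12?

2

 a  0  1  2  3  4  5  6  7  8  9 10 11 12
dp  0  -  1  1  1  2  2  2  2  1  3  2  2
(- denotes ∞ / unreachable)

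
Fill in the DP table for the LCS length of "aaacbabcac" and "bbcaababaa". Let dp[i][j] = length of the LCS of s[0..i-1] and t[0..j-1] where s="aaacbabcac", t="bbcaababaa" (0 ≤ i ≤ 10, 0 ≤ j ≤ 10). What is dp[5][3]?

   ''  b  b  c  a  a  b  a  b  a  a
''  0  0  0  0  0  0  0  0  0  0  0
 a  0  0  0  0  1  1  1  1  1  1  1
 a  0  0  0  0  1  2  2  2  2  2  2
 a  0  0  0  0  1  2  2  3  3  3  3
 c  0  0  0  1  1  2  2  3  3  3  3
 b  0  1  1  1  1  2  3  3  4  4  4
 a  0  1  1  1  2  2  3  4  4  5  5
 b  0  1  2  2  2  2  3  4  5  5  5
 c  0  1  2  3  3  3  3  4  5  5  5
 a  0  1  2  3  4  4  4  4  5  6  6
 c  0  1  2  3  4  4  4  4  5  6  6

1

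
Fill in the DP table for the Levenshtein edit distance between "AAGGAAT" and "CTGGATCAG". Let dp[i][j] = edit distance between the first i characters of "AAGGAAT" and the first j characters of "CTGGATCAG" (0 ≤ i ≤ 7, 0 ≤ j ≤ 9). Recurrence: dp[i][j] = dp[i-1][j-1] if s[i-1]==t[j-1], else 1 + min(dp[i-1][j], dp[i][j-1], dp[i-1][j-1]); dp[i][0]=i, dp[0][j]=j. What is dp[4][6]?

4

   ''  C  T  G  G  A  T  C  A  G
''  0  1  2  3  4  5  6  7  8  9
 A  1  1  2  3  4  4  5  6  7  8
 A  2  2  2  3  4  4  5  6  6  7
 G  3  3  3  2  3  4  5  6  7  6
 G  4  4  4  3  2  3  4  5  6  7
 A  5  5  5  4  3  2  3  4  5  6
 A  6  6  6  5  4  3  3  4  4  5
 T  7  7  6  6  5  4  3  4  5  5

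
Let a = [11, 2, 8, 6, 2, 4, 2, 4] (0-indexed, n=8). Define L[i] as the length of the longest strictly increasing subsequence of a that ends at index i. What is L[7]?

   i    0    1    2    3    4    5    6    7
a[i]   11    2    8    6    2    4    2    4
L[i]    1    1    2    2    1    2    1    2

2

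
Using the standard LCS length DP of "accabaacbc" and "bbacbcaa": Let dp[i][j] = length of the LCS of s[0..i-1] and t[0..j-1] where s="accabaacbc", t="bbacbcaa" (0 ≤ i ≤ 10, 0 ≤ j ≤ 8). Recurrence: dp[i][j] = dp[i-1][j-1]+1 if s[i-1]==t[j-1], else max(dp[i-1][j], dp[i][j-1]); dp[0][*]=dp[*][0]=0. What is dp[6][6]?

   ''  b  b  a  c  b  c  a  a
''  0  0  0  0  0  0  0  0  0
 a  0  0  0  1  1  1  1  1  1
 c  0  0  0  1  2  2  2  2  2
 c  0  0  0  1  2  2  3  3  3
 a  0  0  0  1  2  2  3  4  4
 b  0  1  1  1  2  3  3  4  4
 a  0  1  1  2  2  3  3  4  5
 a  0  1  1  2  2  3  3  4  5
 c  0  1  1  2  3  3  4  4  5
 b  0  1  2  2  3  4  4  4  5
 c  0  1  2  2  3  4  5  5  5

3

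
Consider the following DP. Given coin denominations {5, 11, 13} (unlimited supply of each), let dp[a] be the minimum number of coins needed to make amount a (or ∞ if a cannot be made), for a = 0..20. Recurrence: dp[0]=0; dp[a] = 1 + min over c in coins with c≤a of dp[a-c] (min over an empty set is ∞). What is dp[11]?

 a  0  1  2  3  4  5  6  7  8  9 10 11 12 13 14 15 16 17 18 19 20
dp  0  -  -  -  -  1  -  -  -  -  2  1  -  1  -  3  2  -  2  -  4
(- denotes ∞ / unreachable)

1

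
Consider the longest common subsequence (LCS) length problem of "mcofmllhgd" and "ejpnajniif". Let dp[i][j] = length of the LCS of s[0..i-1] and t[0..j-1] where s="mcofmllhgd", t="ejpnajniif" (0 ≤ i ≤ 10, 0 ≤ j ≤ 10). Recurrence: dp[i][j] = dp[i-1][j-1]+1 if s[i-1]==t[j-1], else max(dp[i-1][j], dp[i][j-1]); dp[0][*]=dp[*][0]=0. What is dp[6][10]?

1

   ''  e  j  p  n  a  j  n  i  i  f
''  0  0  0  0  0  0  0  0  0  0  0
 m  0  0  0  0  0  0  0  0  0  0  0
 c  0  0  0  0  0  0  0  0  0  0  0
 o  0  0  0  0  0  0  0  0  0  0  0
 f  0  0  0  0  0  0  0  0  0  0  1
 m  0  0  0  0  0  0  0  0  0  0  1
 l  0  0  0  0  0  0  0  0  0  0  1
 l  0  0  0  0  0  0  0  0  0  0  1
 h  0  0  0  0  0  0  0  0  0  0  1
 g  0  0  0  0  0  0  0  0  0  0  1
 d  0  0  0  0  0  0  0  0  0  0  1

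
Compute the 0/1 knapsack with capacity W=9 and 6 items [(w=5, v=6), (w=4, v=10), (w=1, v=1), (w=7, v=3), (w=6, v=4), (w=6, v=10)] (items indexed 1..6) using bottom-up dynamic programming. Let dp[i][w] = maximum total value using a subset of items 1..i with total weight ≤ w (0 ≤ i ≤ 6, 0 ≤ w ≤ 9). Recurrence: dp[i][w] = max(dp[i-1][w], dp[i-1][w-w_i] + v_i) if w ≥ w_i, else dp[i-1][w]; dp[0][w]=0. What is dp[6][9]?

16

i\w   0   1   2   3   4   5   6   7   8   9
  0   0   0   0   0   0   0   0   0   0   0
  1   0   0   0   0   0   6   6   6   6   6
  2   0   0   0   0  10  10  10  10  10  16
  3   0   1   1   1  10  11  11  11  11  16
  4   0   1   1   1  10  11  11  11  11  16
  5   0   1   1   1  10  11  11  11  11  16
  6   0   1   1   1  10  11  11  11  11  16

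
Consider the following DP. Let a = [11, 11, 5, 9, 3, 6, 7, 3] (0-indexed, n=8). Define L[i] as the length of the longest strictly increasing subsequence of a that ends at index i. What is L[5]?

2

   i    0    1    2    3    4    5    6    7
a[i]   11   11    5    9    3    6    7    3
L[i]    1    1    1    2    1    2    3    1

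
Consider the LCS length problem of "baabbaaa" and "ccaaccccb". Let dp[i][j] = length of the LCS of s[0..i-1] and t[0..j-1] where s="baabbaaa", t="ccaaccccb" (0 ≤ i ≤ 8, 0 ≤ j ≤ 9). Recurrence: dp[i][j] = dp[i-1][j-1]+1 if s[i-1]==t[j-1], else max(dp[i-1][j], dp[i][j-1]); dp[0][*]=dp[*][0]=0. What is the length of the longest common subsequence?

3

   ''  c  c  a  a  c  c  c  c  b
''  0  0  0  0  0  0  0  0  0  0
 b  0  0  0  0  0  0  0  0  0  1
 a  0  0  0  1  1  1  1  1  1  1
 a  0  0  0  1  2  2  2  2  2  2
 b  0  0  0  1  2  2  2  2  2  3
 b  0  0  0  1  2  2  2  2  2  3
 a  0  0  0  1  2  2  2  2  2  3
 a  0  0  0  1  2  2  2  2  2  3
 a  0  0  0  1  2  2  2  2  2  3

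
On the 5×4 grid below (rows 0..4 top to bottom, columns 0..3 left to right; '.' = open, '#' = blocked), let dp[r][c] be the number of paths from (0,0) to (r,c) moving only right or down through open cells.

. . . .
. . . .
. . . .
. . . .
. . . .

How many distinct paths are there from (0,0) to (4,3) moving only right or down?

35

r\c   0   1   2   3
  0   1   1   1   1
  1   1   2   3   4
  2   1   3   6  10
  3   1   4  10  20
  4   1   5  15  35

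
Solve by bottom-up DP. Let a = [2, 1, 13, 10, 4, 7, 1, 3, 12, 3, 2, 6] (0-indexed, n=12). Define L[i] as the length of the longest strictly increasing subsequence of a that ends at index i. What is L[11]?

   i    0    1    2    3    4    5    6    7    8    9   10   11
a[i]    2    1   13   10    4    7    1    3   12    3    2    6
L[i]    1    1    2    2    2    3    1    2    4    2    2    3

3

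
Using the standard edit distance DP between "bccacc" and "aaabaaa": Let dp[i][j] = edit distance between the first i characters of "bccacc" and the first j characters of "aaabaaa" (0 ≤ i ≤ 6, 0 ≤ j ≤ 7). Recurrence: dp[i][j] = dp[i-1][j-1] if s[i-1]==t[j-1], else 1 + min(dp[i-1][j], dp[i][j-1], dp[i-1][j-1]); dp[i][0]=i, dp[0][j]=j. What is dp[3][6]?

   ''  a  a  a  b  a  a  a
''  0  1  2  3  4  5  6  7
 b  1  1  2  3  3  4  5  6
 c  2  2  2  3  4  4  5  6
 c  3  3  3  3  4  5  5  6
 a  4  3  3  3  4  4  5  5
 c  5  4  4  4  4  5  5  6
 c  6  5  5  5  5  5  6  6

5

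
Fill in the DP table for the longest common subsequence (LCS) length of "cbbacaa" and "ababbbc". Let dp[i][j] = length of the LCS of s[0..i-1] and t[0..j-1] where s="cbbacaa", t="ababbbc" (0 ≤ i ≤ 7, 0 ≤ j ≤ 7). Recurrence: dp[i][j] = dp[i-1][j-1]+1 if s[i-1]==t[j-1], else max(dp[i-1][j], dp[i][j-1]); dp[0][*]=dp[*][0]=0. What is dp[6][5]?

   ''  a  b  a  b  b  b  c
''  0  0  0  0  0  0  0  0
 c  0  0  0  0  0  0  0  1
 b  0  0  1  1  1  1  1  1
 b  0  0  1  1  2  2  2  2
 a  0  1  1  2  2  2  2  2
 c  0  1  1  2  2  2  2  3
 a  0  1  1  2  2  2  2  3
 a  0  1  1  2  2  2  2  3

2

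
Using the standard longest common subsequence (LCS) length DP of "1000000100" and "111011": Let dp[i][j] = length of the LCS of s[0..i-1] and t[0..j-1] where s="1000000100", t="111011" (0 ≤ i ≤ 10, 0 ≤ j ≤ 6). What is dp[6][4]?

   ''  1  1  1  0  1  1
''  0  0  0  0  0  0  0
 1  0  1  1  1  1  1  1
 0  0  1  1  1  2  2  2
 0  0  1  1  1  2  2  2
 0  0  1  1  1  2  2  2
 0  0  1  1  1  2  2  2
 0  0  1  1  1  2  2  2
 0  0  1  1  1  2  2  2
 1  0  1  2  2  2  3  3
 0  0  1  2  2  3  3  3
 0  0  1  2  2  3  3  3

2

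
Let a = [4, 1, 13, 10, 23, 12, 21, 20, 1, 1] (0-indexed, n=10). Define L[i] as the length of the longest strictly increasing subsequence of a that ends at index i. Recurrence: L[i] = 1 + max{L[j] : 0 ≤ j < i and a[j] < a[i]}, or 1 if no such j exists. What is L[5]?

3

   i    0    1    2    3    4    5    6    7    8    9
a[i]    4    1   13   10   23   12   21   20    1    1
L[i]    1    1    2    2    3    3    4    4    1    1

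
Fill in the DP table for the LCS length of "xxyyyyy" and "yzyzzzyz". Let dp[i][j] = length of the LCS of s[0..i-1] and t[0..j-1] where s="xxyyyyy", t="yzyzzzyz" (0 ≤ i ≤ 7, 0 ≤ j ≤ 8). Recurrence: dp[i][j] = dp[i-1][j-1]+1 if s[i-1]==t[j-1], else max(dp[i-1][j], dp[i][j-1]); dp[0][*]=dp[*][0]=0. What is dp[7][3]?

   ''  y  z  y  z  z  z  y  z
''  0  0  0  0  0  0  0  0  0
 x  0  0  0  0  0  0  0  0  0
 x  0  0  0  0  0  0  0  0  0
 y  0  1  1  1  1  1  1  1  1
 y  0  1  1  2  2  2  2  2  2
 y  0  1  1  2  2  2  2  3  3
 y  0  1  1  2  2  2  2  3  3
 y  0  1  1  2  2  2  2  3  3

2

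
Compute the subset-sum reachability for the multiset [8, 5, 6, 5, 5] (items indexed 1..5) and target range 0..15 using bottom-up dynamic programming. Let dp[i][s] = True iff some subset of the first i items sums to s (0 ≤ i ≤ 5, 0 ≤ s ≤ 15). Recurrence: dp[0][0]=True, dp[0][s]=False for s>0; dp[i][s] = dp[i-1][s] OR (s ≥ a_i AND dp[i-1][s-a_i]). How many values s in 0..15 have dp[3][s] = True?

i\s   0   1   2   3   4   5   6   7   8   9  10  11  12  13  14  15
  0   T   F   F   F   F   F   F   F   F   F   F   F   F   F   F   F
  1   T   F   F   F   F   F   F   F   T   F   F   F   F   F   F   F
  2   T   F   F   F   F   T   F   F   T   F   F   F   F   T   F   F
  3   T   F   F   F   F   T   T   F   T   F   F   T   F   T   T   F
  4   T   F   F   F   F   T   T   F   T   F   T   T   F   T   T   F
  5   T   F   F   F   F   T   T   F   T   F   T   T   F   T   T   T

7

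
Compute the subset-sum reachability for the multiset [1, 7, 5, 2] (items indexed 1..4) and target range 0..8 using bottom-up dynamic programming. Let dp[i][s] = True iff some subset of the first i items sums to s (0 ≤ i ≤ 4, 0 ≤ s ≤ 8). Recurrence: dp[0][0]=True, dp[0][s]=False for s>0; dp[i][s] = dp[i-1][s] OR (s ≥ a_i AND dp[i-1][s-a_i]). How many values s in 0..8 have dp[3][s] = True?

i\s   0   1   2   3   4   5   6   7   8
  0   T   F   F   F   F   F   F   F   F
  1   T   T   F   F   F   F   F   F   F
  2   T   T   F   F   F   F   F   T   T
  3   T   T   F   F   F   T   T   T   T
  4   T   T   T   T   F   T   T   T   T

6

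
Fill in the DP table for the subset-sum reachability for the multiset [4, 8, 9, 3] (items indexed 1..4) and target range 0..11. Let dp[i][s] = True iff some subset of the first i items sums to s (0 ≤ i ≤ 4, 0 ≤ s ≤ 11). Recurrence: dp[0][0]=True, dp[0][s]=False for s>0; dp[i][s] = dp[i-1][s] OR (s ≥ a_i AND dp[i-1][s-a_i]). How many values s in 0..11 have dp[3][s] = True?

i\s   0   1   2   3   4   5   6   7   8   9  10  11
  0   T   F   F   F   F   F   F   F   F   F   F   F
  1   T   F   F   F   T   F   F   F   F   F   F   F
  2   T   F   F   F   T   F   F   F   T   F   F   F
  3   T   F   F   F   T   F   F   F   T   T   F   F
  4   T   F   F   T   T   F   F   T   T   T   F   T

4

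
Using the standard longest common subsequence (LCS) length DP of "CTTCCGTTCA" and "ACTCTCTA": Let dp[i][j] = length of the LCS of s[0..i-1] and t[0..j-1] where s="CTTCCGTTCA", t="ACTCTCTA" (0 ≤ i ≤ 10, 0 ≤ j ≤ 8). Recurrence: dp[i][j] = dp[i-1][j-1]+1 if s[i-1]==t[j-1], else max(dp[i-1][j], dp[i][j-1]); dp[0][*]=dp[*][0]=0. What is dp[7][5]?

4

   ''  A  C  T  C  T  C  T  A
''  0  0  0  0  0  0  0  0  0
 C  0  0  1  1  1  1  1  1  1
 T  0  0  1  2  2  2  2  2  2
 T  0  0  1  2  2  3  3  3  3
 C  0  0  1  2  3  3  4  4  4
 C  0  0  1  2  3  3  4  4  4
 G  0  0  1  2  3  3  4  4  4
 T  0  0  1  2  3  4  4  5  5
 T  0  0  1  2  3  4  4  5  5
 C  0  0  1  2  3  4  5  5  5
 A  0  1  1  2  3  4  5  5  6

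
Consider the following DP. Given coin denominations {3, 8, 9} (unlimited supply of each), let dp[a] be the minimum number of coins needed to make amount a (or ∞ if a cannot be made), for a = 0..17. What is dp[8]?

1

 a  0  1  2  3  4  5  6  7  8  9 10 11 12 13 14 15 16 17
dp  0  -  -  1  -  -  2  -  1  1  -  2  2  -  3  3  2  2
(- denotes ∞ / unreachable)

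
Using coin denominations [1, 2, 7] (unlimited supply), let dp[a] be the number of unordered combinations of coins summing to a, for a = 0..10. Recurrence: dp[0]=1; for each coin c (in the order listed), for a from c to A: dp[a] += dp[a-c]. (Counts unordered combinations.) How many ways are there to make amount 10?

8

after  coin     0     1     2     3     4     5     6     7     8     9    10
          1     1     1     1     1     1     1     1     1     1     1     1
          2     1     1     2     2     3     3     4     4     5     5     6
          7     1     1     2     2     3     3     4     5     6     7     8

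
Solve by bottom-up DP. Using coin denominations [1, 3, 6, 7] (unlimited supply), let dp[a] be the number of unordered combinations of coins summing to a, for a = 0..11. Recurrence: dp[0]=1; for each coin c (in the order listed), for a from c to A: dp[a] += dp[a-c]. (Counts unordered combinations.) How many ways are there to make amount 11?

8

after  coin     0     1     2     3     4     5     6     7     8     9    10    11
          1     1     1     1     1     1     1     1     1     1     1     1     1
          3     1     1     1     2     2     2     3     3     3     4     4     4
          6     1     1     1     2     2     2     4     4     4     6     6     6
          7     1     1     1     2     2     2     4     5     5     7     8     8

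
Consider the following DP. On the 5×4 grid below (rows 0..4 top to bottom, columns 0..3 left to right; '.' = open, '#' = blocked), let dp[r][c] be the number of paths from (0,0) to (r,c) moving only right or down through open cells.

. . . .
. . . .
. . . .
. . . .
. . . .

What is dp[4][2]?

r\c   0   1   2   3
  0   1   1   1   1
  1   1   2   3   4
  2   1   3   6  10
  3   1   4  10  20
  4   1   5  15  35

15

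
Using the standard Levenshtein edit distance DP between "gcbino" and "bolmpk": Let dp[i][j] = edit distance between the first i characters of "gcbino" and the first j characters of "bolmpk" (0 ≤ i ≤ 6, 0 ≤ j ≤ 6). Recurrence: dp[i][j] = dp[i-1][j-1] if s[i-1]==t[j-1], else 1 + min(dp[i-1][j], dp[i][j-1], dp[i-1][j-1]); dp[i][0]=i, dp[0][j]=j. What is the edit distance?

   ''  b  o  l  m  p  k
''  0  1  2  3  4  5  6
 g  1  1  2  3  4  5  6
 c  2  2  2  3  4  5  6
 b  3  2  3  3  4  5  6
 i  4  3  3  4  4  5  6
 n  5  4  4  4  5  5  6
 o  6  5  4  5  5  6  6

6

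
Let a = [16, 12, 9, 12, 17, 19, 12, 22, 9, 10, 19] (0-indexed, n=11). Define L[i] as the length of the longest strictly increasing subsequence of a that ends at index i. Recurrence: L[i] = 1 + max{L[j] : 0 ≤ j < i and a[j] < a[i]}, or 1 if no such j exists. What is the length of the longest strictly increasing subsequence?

   i    0    1    2    3    4    5    6    7    8    9   10
a[i]   16   12    9   12   17   19   12   22    9   10   19
L[i]    1    1    1    2    3    4    2    5    1    2    4

5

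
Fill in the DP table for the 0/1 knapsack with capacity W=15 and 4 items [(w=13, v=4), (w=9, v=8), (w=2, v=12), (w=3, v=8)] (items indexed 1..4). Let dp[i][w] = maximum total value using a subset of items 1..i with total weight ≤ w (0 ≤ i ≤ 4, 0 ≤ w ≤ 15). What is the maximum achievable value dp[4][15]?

i\w   0   1   2   3   4   5   6   7   8   9  10  11  12  13  14  15
  0   0   0   0   0   0   0   0   0   0   0   0   0   0   0   0   0
  1   0   0   0   0   0   0   0   0   0   0   0   0   0   4   4   4
  2   0   0   0   0   0   0   0   0   0   8   8   8   8   8   8   8
  3   0   0  12  12  12  12  12  12  12  12  12  20  20  20  20  20
  4   0   0  12  12  12  20  20  20  20  20  20  20  20  20  28  28

28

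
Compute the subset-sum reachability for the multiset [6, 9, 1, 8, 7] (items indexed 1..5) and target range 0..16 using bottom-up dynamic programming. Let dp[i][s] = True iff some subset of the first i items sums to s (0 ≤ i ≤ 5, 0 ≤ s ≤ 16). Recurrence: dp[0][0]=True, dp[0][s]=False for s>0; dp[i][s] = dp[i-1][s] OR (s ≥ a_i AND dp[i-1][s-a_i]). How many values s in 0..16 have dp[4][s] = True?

i\s   0   1   2   3   4   5   6   7   8   9  10  11  12  13  14  15  16
  0   T   F   F   F   F   F   F   F   F   F   F   F   F   F   F   F   F
  1   T   F   F   F   F   F   T   F   F   F   F   F   F   F   F   F   F
  2   T   F   F   F   F   F   T   F   F   T   F   F   F   F   F   T   F
  3   T   T   F   F   F   F   T   T   F   T   T   F   F   F   F   T   T
  4   T   T   F   F   F   F   T   T   T   T   T   F   F   F   T   T   T
  5   T   T   F   F   F   F   T   T   T   T   T   F   F   T   T   T   T

10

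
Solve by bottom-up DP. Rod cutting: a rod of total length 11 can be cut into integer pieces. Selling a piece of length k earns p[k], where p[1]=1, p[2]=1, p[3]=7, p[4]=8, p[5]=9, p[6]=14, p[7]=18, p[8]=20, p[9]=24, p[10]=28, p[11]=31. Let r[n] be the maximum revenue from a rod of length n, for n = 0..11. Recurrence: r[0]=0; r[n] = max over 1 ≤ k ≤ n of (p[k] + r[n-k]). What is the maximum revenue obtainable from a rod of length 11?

31

   n    0    1    2    3    4    5    6    7    8    9   10   11
r[n]    0    1    2    7    8    9   14   18   20   24   28   31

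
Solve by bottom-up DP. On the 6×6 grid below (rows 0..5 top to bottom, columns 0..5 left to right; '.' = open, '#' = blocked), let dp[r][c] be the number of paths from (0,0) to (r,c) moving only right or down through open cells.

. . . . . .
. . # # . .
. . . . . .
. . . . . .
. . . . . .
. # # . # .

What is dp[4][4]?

r\c   0   1   2   3   4   5
  0   1   1   1   1   1   1
  1   1   2   0   0   1   2
  2   1   3   3   3   4   6
  3   1   4   7  10  14  20
  4   1   5  12  22  36  56
  5   1   0   0  22   0  56

36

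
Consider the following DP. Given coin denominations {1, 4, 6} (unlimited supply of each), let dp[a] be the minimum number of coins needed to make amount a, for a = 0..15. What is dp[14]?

 a  0  1  2  3  4  5  6  7  8  9 10 11 12 13 14 15
dp  0  1  2  3  1  2  1  2  2  3  2  3  2  3  3  4

3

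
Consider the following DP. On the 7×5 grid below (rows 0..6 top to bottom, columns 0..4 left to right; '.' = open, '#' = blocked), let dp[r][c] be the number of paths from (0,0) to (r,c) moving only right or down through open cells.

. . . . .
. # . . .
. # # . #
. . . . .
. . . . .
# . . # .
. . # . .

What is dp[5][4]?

r\c   0   1   2   3   4
  0   1   1   1   1   1
  1   1   0   1   2   3
  2   1   0   0   2   0
  3   1   1   1   3   3
  4   1   2   3   6   9
  5   0   2   5   0   9
  6   0   2   0   0   9

9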